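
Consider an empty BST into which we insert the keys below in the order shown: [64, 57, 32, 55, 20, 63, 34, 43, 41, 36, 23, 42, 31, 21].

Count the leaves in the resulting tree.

5

64: root
57: left child of 64 (depth 1)
32: left child of 57 (depth 2)
55: right child of 32 (depth 3)
20: left child of 32 (depth 3)
63: right child of 57 (depth 2)
34: left child of 55 (depth 4)
43: right child of 34 (depth 5)
41: left child of 43 (depth 6)
36: left child of 41 (depth 7)
23: right child of 20 (depth 4)
42: right child of 41 (depth 7)
31: right child of 23 (depth 5)
21: left child of 23 (depth 5)

Leaves: 21, 31, 36, 42, 63 — 5 in total.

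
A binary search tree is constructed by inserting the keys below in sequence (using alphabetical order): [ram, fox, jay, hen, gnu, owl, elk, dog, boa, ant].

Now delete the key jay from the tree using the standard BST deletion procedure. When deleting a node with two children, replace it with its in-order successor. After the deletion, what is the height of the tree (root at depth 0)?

5

Insert ram: tree is empty, so ram becomes the root.
Insert fox: fox < ram → go left. Place as left child of ram.
Insert jay: jay < ram → go left; jay > fox → go right. Place as right child of fox.
Insert hen: hen < ram → go left; hen > fox → go right; hen < jay → go left. Place as left child of jay.
Insert gnu: gnu < ram → go left; gnu > fox → go right; gnu < jay → go left; gnu < hen → go left. Place as left child of hen.
Insert owl: owl < ram → go left; owl > fox → go right; owl > jay → go right. Place as right child of jay.
Insert elk: elk < ram → go left; elk < fox → go left. Place as left child of fox.
Insert dog: dog < ram → go left; dog < fox → go left; dog < elk → go left. Place as left child of elk.
Insert boa: boa < ram → go left; boa < fox → go left; boa < elk → go left; boa < dog → go left. Place as left child of dog.
Insert ant: ant < ram → go left; ant < fox → go left; ant < elk → go left; ant < dog → go left; ant < boa → go left. Place as left child of boa.

Delete jay (two children — replace with in-order successor).
After deletion, deepest node is ant at depth 5.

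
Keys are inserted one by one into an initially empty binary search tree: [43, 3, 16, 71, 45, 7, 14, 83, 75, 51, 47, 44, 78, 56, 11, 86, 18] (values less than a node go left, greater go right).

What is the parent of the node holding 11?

14

Resulting structure (node: left, right):
  43: L=3, R=71
  3: L=–, R=16
  16: L=7, R=18
  71: L=45, R=83
  45: L=44, R=51
  7: L=–, R=14
  14: L=11, R=–
  83: L=75, R=86
  75: L=–, R=78
  51: L=47, R=56
  47: L=–, R=–
  44: L=–, R=–
  78: L=–, R=–
  56: L=–, R=–
  11: L=–, R=–
  86: L=–, R=–
  18: L=–, R=–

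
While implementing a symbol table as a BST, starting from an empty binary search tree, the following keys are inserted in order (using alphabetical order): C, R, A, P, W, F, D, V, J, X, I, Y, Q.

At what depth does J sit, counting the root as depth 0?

4

Resulting structure (node: left, right):
  C: L=A, R=R
  R: L=P, R=W
  A: L=–, R=–
  P: L=F, R=Q
  W: L=V, R=X
  F: L=D, R=J
  D: L=–, R=–
  V: L=–, R=–
  J: L=I, R=–
  X: L=–, R=Y
  I: L=–, R=–
  Y: L=–, R=–
  Q: L=–, R=–

Path to J: C → R → P → F → J, which is 4 edges.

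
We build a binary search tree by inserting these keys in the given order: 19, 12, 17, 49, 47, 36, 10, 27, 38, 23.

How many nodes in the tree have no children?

4

Resulting structure (node: left, right):
  19: L=12, R=49
  12: L=10, R=17
  17: L=–, R=–
  49: L=47, R=–
  47: L=36, R=–
  36: L=27, R=38
  10: L=–, R=–
  27: L=23, R=–
  38: L=–, R=–
  23: L=–, R=–

Leaves: 10, 17, 23, 38 — 4 in total.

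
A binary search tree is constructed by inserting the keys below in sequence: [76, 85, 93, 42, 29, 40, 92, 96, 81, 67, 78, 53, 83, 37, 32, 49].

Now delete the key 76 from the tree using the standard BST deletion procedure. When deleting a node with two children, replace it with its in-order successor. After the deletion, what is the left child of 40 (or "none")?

37

Insert 76: tree is empty, so 76 becomes the root.
Insert 85: 85 > 76 → go right. Place as right child of 76.
Insert 93: 93 > 76 → go right; 93 > 85 → go right. Place as right child of 85.
Insert 42: 42 < 76 → go left. Place as left child of 76.
Insert 29: 29 < 76 → go left; 29 < 42 → go left. Place as left child of 42.
Insert 40: 40 < 76 → go left; 40 < 42 → go left; 40 > 29 → go right. Place as right child of 29.
Insert 92: 92 > 76 → go right; 92 > 85 → go right; 92 < 93 → go left. Place as left child of 93.
Insert 96: 96 > 76 → go right; 96 > 85 → go right; 96 > 93 → go right. Place as right child of 93.
Insert 81: 81 > 76 → go right; 81 < 85 → go left. Place as left child of 85.
Insert 67: 67 < 76 → go left; 67 > 42 → go right. Place as right child of 42.
Insert 78: 78 > 76 → go right; 78 < 85 → go left; 78 < 81 → go left. Place as left child of 81.
Insert 53: 53 < 76 → go left; 53 > 42 → go right; 53 < 67 → go left. Place as left child of 67.
Insert 83: 83 > 76 → go right; 83 < 85 → go left; 83 > 81 → go right. Place as right child of 81.
Insert 37: 37 < 76 → go left; 37 < 42 → go left; 37 > 29 → go right; 37 < 40 → go left. Place as left child of 40.
Insert 32: 32 < 76 → go left; 32 < 42 → go left; 32 > 29 → go right; 32 < 40 → go left; 32 < 37 → go left. Place as left child of 37.
Insert 49: 49 < 76 → go left; 49 > 42 → go right; 49 < 67 → go left; 49 < 53 → go left. Place as left child of 53.

Delete 76 (two children — replace with in-order successor).
After deletion, 40's left child: 37.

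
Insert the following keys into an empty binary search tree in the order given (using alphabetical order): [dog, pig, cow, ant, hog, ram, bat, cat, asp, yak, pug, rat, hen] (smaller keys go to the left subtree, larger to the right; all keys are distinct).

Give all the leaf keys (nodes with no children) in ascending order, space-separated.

Insert dog: tree is empty, so dog becomes the root.
Insert pig: pig > dog → go right. Place as right child of dog.
Insert cow: cow < dog → go left. Place as left child of dog.
Insert ant: ant < dog → go left; ant < cow → go left. Place as left child of cow.
Insert hog: hog > dog → go right; hog < pig → go left. Place as left child of pig.
Insert ram: ram > dog → go right; ram > pig → go right. Place as right child of pig.
Insert bat: bat < dog → go left; bat < cow → go left; bat > ant → go right. Place as right child of ant.
Insert cat: cat < dog → go left; cat < cow → go left; cat > ant → go right; cat > bat → go right. Place as right child of bat.
Insert asp: asp < dog → go left; asp < cow → go left; asp > ant → go right; asp < bat → go left. Place as left child of bat.
Insert yak: yak > dog → go right; yak > pig → go right; yak > ram → go right. Place as right child of ram.
Insert pug: pug > dog → go right; pug > pig → go right; pug < ram → go left. Place as left child of ram.
Insert rat: rat > dog → go right; rat > pig → go right; rat > ram → go right; rat < yak → go left. Place as left child of yak.
Insert hen: hen > dog → go right; hen < pig → go left; hen < hog → go left. Place as left child of hog.

asp cat hen pug rat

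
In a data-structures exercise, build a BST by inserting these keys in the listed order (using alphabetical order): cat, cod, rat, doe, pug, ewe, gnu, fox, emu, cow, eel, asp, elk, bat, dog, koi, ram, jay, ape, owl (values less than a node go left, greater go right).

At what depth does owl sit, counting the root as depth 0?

8

Insert cat: tree is empty, so cat becomes the root.
Insert cod: cod > cat → go right. Place as right child of cat.
Insert rat: rat > cat → go right; rat > cod → go right. Place as right child of cod.
Insert doe: doe > cat → go right; doe > cod → go right; doe < rat → go left. Place as left child of rat.
Insert pug: pug > cat → go right; pug > cod → go right; pug < rat → go left; pug > doe → go right. Place as right child of doe.
Insert ewe: ewe > cat → go right; ewe > cod → go right; ewe < rat → go left; ewe > doe → go right; ewe < pug → go left. Place as left child of pug.
Insert gnu: gnu > cat → go right; gnu > cod → go right; gnu < rat → go left; gnu > doe → go right; gnu < pug → go left; gnu > ewe → go right. Place as right child of ewe.
Insert fox: fox > cat → go right; fox > cod → go right; fox < rat → go left; fox > doe → go right; fox < pug → go left; fox > ewe → go right; fox < gnu → go left. Place as left child of gnu.
Insert emu: emu > cat → go right; emu > cod → go right; emu < rat → go left; emu > doe → go right; emu < pug → go left; emu < ewe → go left. Place as left child of ewe.
Insert cow: cow > cat → go right; cow > cod → go right; cow < rat → go left; cow < doe → go left. Place as left child of doe.
Insert eel: eel > cat → go right; eel > cod → go right; eel < rat → go left; eel > doe → go right; eel < pug → go left; eel < ewe → go left; eel < emu → go left. Place as left child of emu.
Insert asp: asp < cat → go left. Place as left child of cat.
Insert elk: elk > cat → go right; elk > cod → go right; elk < rat → go left; elk > doe → go right; elk < pug → go left; elk < ewe → go left; elk < emu → go left; elk > eel → go right. Place as right child of eel.
Insert bat: bat < cat → go left; bat > asp → go right. Place as right child of asp.
Insert dog: dog > cat → go right; dog > cod → go right; dog < rat → go left; dog > doe → go right; dog < pug → go left; dog < ewe → go left; dog < emu → go left; dog < eel → go left. Place as left child of eel.
Insert koi: koi > cat → go right; koi > cod → go right; koi < rat → go left; koi > doe → go right; koi < pug → go left; koi > ewe → go right; koi > gnu → go right. Place as right child of gnu.
Insert ram: ram > cat → go right; ram > cod → go right; ram < rat → go left; ram > doe → go right; ram > pug → go right. Place as right child of pug.
Insert jay: jay > cat → go right; jay > cod → go right; jay < rat → go left; jay > doe → go right; jay < pug → go left; jay > ewe → go right; jay > gnu → go right; jay < koi → go left. Place as left child of koi.
Insert ape: ape < cat → go left; ape < asp → go left. Place as left child of asp.
Insert owl: owl > cat → go right; owl > cod → go right; owl < rat → go left; owl > doe → go right; owl < pug → go left; owl > ewe → go right; owl > gnu → go right; owl > koi → go right. Place as right child of koi.

Path to owl: cat → cod → rat → doe → pug → ewe → gnu → koi → owl, which is 8 edges.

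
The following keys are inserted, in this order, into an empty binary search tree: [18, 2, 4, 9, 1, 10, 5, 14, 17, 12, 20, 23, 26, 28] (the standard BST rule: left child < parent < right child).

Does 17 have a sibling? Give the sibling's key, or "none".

18: root
2: left child of 18 (depth 1)
4: right child of 2 (depth 2)
9: right child of 4 (depth 3)
1: left child of 2 (depth 2)
10: right child of 9 (depth 4)
5: left child of 9 (depth 4)
14: right child of 10 (depth 5)
17: right child of 14 (depth 6)
12: left child of 14 (depth 6)
20: right child of 18 (depth 1)
23: right child of 20 (depth 2)
26: right child of 23 (depth 3)
28: right child of 26 (depth 4)

17's parent is 14; the other child of 14 is 12.

12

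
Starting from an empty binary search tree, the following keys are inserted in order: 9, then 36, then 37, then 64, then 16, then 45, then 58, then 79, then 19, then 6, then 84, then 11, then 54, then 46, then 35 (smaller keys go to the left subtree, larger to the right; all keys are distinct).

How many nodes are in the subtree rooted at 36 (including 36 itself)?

13

Insert 9: tree is empty, so 9 becomes the root.
Insert 36: 36 > 9 → go right. Place as right child of 9.
Insert 37: 37 > 9 → go right; 37 > 36 → go right. Place as right child of 36.
Insert 64: 64 > 9 → go right; 64 > 36 → go right; 64 > 37 → go right. Place as right child of 37.
Insert 16: 16 > 9 → go right; 16 < 36 → go left. Place as left child of 36.
Insert 45: 45 > 9 → go right; 45 > 36 → go right; 45 > 37 → go right; 45 < 64 → go left. Place as left child of 64.
Insert 58: 58 > 9 → go right; 58 > 36 → go right; 58 > 37 → go right; 58 < 64 → go left; 58 > 45 → go right. Place as right child of 45.
Insert 79: 79 > 9 → go right; 79 > 36 → go right; 79 > 37 → go right; 79 > 64 → go right. Place as right child of 64.
Insert 19: 19 > 9 → go right; 19 < 36 → go left; 19 > 16 → go right. Place as right child of 16.
Insert 6: 6 < 9 → go left. Place as left child of 9.
Insert 84: 84 > 9 → go right; 84 > 36 → go right; 84 > 37 → go right; 84 > 64 → go right; 84 > 79 → go right. Place as right child of 79.
Insert 11: 11 > 9 → go right; 11 < 36 → go left; 11 < 16 → go left. Place as left child of 16.
Insert 54: 54 > 9 → go right; 54 > 36 → go right; 54 > 37 → go right; 54 < 64 → go left; 54 > 45 → go right; 54 < 58 → go left. Place as left child of 58.
Insert 46: 46 > 9 → go right; 46 > 36 → go right; 46 > 37 → go right; 46 < 64 → go left; 46 > 45 → go right; 46 < 58 → go left; 46 < 54 → go left. Place as left child of 54.
Insert 35: 35 > 9 → go right; 35 < 36 → go left; 35 > 16 → go right; 35 > 19 → go right. Place as right child of 19.

Subtree rooted at 36 contains: 36, 16, 11, 19, 35, 37, 64, 45, 58, 54, 46, 79, 84 — 13 nodes.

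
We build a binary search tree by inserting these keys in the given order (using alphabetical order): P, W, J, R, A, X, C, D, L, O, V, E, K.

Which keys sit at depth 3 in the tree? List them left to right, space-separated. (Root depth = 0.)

Resulting structure (node: left, right):
  P: L=J, R=W
  W: L=R, R=X
  J: L=A, R=L
  R: L=–, R=V
  A: L=–, R=C
  X: L=–, R=–
  C: L=–, R=D
  D: L=–, R=E
  L: L=K, R=O
  O: L=–, R=–
  V: L=–, R=–
  E: L=–, R=–
  K: L=–, R=–

C K O V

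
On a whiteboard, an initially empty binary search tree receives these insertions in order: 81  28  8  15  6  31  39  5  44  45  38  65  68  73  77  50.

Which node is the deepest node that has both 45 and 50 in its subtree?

Insert 81: tree is empty, so 81 becomes the root.
Insert 28: 28 < 81 → go left. Place as left child of 81.
Insert 8: 8 < 81 → go left; 8 < 28 → go left. Place as left child of 28.
Insert 15: 15 < 81 → go left; 15 < 28 → go left; 15 > 8 → go right. Place as right child of 8.
Insert 6: 6 < 81 → go left; 6 < 28 → go left; 6 < 8 → go left. Place as left child of 8.
Insert 31: 31 < 81 → go left; 31 > 28 → go right. Place as right child of 28.
Insert 39: 39 < 81 → go left; 39 > 28 → go right; 39 > 31 → go right. Place as right child of 31.
Insert 5: 5 < 81 → go left; 5 < 28 → go left; 5 < 8 → go left; 5 < 6 → go left. Place as left child of 6.
Insert 44: 44 < 81 → go left; 44 > 28 → go right; 44 > 31 → go right; 44 > 39 → go right. Place as right child of 39.
Insert 45: 45 < 81 → go left; 45 > 28 → go right; 45 > 31 → go right; 45 > 39 → go right; 45 > 44 → go right. Place as right child of 44.
Insert 38: 38 < 81 → go left; 38 > 28 → go right; 38 > 31 → go right; 38 < 39 → go left. Place as left child of 39.
Insert 65: 65 < 81 → go left; 65 > 28 → go right; 65 > 31 → go right; 65 > 39 → go right; 65 > 44 → go right; 65 > 45 → go right. Place as right child of 45.
Insert 68: 68 < 81 → go left; 68 > 28 → go right; 68 > 31 → go right; 68 > 39 → go right; 68 > 44 → go right; 68 > 45 → go right; 68 > 65 → go right. Place as right child of 65.
Insert 73: 73 < 81 → go left; 73 > 28 → go right; 73 > 31 → go right; 73 > 39 → go right; 73 > 44 → go right; 73 > 45 → go right; 73 > 65 → go right; 73 > 68 → go right. Place as right child of 68.
Insert 77: 77 < 81 → go left; 77 > 28 → go right; 77 > 31 → go right; 77 > 39 → go right; 77 > 44 → go right; 77 > 45 → go right; 77 > 65 → go right; 77 > 68 → go right; 77 > 73 → go right. Place as right child of 73.
Insert 50: 50 < 81 → go left; 50 > 28 → go right; 50 > 31 → go right; 50 > 39 → go right; 50 > 44 → go right; 50 > 45 → go right; 50 < 65 → go left. Place as left child of 65.

Path to 45: 81 → 28 → 31 → 39 → 44 → 45
Path to 50: 81 → 28 → 31 → 39 → 44 → 45 → 65 → 50
45 lies on both paths and is an ancestor of the other node.

45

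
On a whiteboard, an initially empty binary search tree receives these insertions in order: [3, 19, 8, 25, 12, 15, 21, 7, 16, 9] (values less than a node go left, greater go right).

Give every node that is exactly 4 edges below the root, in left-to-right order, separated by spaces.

Insert 3: tree is empty, so 3 becomes the root.
Insert 19: 19 > 3 → go right. Place as right child of 3.
Insert 8: 8 > 3 → go right; 8 < 19 → go left. Place as left child of 19.
Insert 25: 25 > 3 → go right; 25 > 19 → go right. Place as right child of 19.
Insert 12: 12 > 3 → go right; 12 < 19 → go left; 12 > 8 → go right. Place as right child of 8.
Insert 15: 15 > 3 → go right; 15 < 19 → go left; 15 > 8 → go right; 15 > 12 → go right. Place as right child of 12.
Insert 21: 21 > 3 → go right; 21 > 19 → go right; 21 < 25 → go left. Place as left child of 25.
Insert 7: 7 > 3 → go right; 7 < 19 → go left; 7 < 8 → go left. Place as left child of 8.
Insert 16: 16 > 3 → go right; 16 < 19 → go left; 16 > 8 → go right; 16 > 12 → go right; 16 > 15 → go right. Place as right child of 15.
Insert 9: 9 > 3 → go right; 9 < 19 → go left; 9 > 8 → go right; 9 < 12 → go left. Place as left child of 12.

9 15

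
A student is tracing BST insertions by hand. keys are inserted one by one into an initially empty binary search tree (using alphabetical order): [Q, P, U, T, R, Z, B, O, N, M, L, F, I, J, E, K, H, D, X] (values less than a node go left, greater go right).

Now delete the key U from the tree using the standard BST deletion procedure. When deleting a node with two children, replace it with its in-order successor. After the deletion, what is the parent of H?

I

Q: root
P: left child of Q (depth 1)
U: right child of Q (depth 1)
T: left child of U (depth 2)
R: left child of T (depth 3)
Z: right child of U (depth 2)
B: left child of P (depth 2)
O: right child of B (depth 3)
N: left child of O (depth 4)
M: left child of N (depth 5)
L: left child of M (depth 6)
F: left child of L (depth 7)
I: right child of F (depth 8)
J: right child of I (depth 9)
E: left child of F (depth 8)
K: right child of J (depth 10)
H: left child of I (depth 9)
D: left child of E (depth 9)
X: left child of Z (depth 3)

Delete U (two children — replace with in-order successor).
After deletion, H's parent is I.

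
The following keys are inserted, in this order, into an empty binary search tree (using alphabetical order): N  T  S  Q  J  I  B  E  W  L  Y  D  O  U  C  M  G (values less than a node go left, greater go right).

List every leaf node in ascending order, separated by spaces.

C G M O U Y

Insert N: tree is empty, so N becomes the root.
Insert T: T > N → go right. Place as right child of N.
Insert S: S > N → go right; S < T → go left. Place as left child of T.
Insert Q: Q > N → go right; Q < T → go left; Q < S → go left. Place as left child of S.
Insert J: J < N → go left. Place as left child of N.
Insert I: I < N → go left; I < J → go left. Place as left child of J.
Insert B: B < N → go left; B < J → go left; B < I → go left. Place as left child of I.
Insert E: E < N → go left; E < J → go left; E < I → go left; E > B → go right. Place as right child of B.
Insert W: W > N → go right; W > T → go right. Place as right child of T.
Insert L: L < N → go left; L > J → go right. Place as right child of J.
Insert Y: Y > N → go right; Y > T → go right; Y > W → go right. Place as right child of W.
Insert D: D < N → go left; D < J → go left; D < I → go left; D > B → go right; D < E → go left. Place as left child of E.
Insert O: O > N → go right; O < T → go left; O < S → go left; O < Q → go left. Place as left child of Q.
Insert U: U > N → go right; U > T → go right; U < W → go left. Place as left child of W.
Insert C: C < N → go left; C < J → go left; C < I → go left; C > B → go right; C < E → go left; C < D → go left. Place as left child of D.
Insert M: M < N → go left; M > J → go right; M > L → go right. Place as right child of L.
Insert G: G < N → go left; G < J → go left; G < I → go left; G > B → go right; G > E → go right. Place as right child of E.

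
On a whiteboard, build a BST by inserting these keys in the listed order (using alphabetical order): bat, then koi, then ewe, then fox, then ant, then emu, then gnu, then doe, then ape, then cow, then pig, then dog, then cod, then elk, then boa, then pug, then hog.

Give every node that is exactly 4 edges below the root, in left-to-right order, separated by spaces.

doe gnu

Insert bat: tree is empty, so bat becomes the root.
Insert koi: koi > bat → go right. Place as right child of bat.
Insert ewe: ewe > bat → go right; ewe < koi → go left. Place as left child of koi.
Insert fox: fox > bat → go right; fox < koi → go left; fox > ewe → go right. Place as right child of ewe.
Insert ant: ant < bat → go left. Place as left child of bat.
Insert emu: emu > bat → go right; emu < koi → go left; emu < ewe → go left. Place as left child of ewe.
Insert gnu: gnu > bat → go right; gnu < koi → go left; gnu > ewe → go right; gnu > fox → go right. Place as right child of fox.
Insert doe: doe > bat → go right; doe < koi → go left; doe < ewe → go left; doe < emu → go left. Place as left child of emu.
Insert ape: ape < bat → go left; ape > ant → go right. Place as right child of ant.
Insert cow: cow > bat → go right; cow < koi → go left; cow < ewe → go left; cow < emu → go left; cow < doe → go left. Place as left child of doe.
Insert pig: pig > bat → go right; pig > koi → go right. Place as right child of koi.
Insert dog: dog > bat → go right; dog < koi → go left; dog < ewe → go left; dog < emu → go left; dog > doe → go right. Place as right child of doe.
Insert cod: cod > bat → go right; cod < koi → go left; cod < ewe → go left; cod < emu → go left; cod < doe → go left; cod < cow → go left. Place as left child of cow.
Insert elk: elk > bat → go right; elk < koi → go left; elk < ewe → go left; elk < emu → go left; elk > doe → go right; elk > dog → go right. Place as right child of dog.
Insert boa: boa > bat → go right; boa < koi → go left; boa < ewe → go left; boa < emu → go left; boa < doe → go left; boa < cow → go left; boa < cod → go left. Place as left child of cod.
Insert pug: pug > bat → go right; pug > koi → go right; pug > pig → go right. Place as right child of pig.
Insert hog: hog > bat → go right; hog < koi → go left; hog > ewe → go right; hog > fox → go right; hog > gnu → go right. Place as right child of gnu.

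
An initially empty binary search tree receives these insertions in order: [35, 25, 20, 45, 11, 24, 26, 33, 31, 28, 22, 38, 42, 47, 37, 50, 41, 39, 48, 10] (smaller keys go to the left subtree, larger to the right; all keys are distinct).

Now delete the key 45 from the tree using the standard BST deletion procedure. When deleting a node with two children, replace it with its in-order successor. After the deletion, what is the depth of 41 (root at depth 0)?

4

35: root
25: left child of 35 (depth 1)
20: left child of 25 (depth 2)
45: right child of 35 (depth 1)
11: left child of 20 (depth 3)
24: right child of 20 (depth 3)
26: right child of 25 (depth 2)
33: right child of 26 (depth 3)
31: left child of 33 (depth 4)
28: left child of 31 (depth 5)
22: left child of 24 (depth 4)
38: left child of 45 (depth 2)
42: right child of 38 (depth 3)
47: right child of 45 (depth 2)
37: left child of 38 (depth 3)
50: right child of 47 (depth 3)
41: left child of 42 (depth 4)
39: left child of 41 (depth 5)
48: left child of 50 (depth 4)
10: left child of 11 (depth 4)

Delete 45 (two children — replace with in-order successor).
After deletion, path to 41: 35 → 47 → 38 → 42 → 41.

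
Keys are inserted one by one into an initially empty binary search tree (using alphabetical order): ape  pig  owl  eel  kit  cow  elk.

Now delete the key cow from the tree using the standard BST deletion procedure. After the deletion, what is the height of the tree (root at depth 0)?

ape: root
pig: right child of ape (depth 1)
owl: left child of pig (depth 2)
eel: left child of owl (depth 3)
kit: right child of eel (depth 4)
cow: left child of eel (depth 4)
elk: left child of kit (depth 5)

Delete cow (at most one child — splice it out).
After deletion, deepest node is elk at depth 5.

5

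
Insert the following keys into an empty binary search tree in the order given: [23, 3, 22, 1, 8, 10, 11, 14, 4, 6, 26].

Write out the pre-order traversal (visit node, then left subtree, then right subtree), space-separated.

23: root
3: left child of 23 (depth 1)
22: right child of 3 (depth 2)
1: left child of 3 (depth 2)
8: left child of 22 (depth 3)
10: right child of 8 (depth 4)
11: right child of 10 (depth 5)
14: right child of 11 (depth 6)
4: left child of 8 (depth 4)
6: right child of 4 (depth 5)
26: right child of 23 (depth 1)

23 3 1 22 8 4 6 10 11 14 26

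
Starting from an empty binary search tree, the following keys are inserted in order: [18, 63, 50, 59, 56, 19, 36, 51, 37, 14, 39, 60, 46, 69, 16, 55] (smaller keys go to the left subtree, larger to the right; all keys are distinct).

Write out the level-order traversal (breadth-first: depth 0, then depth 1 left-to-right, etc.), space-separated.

Insert 18: tree is empty, so 18 becomes the root.
Insert 63: 63 > 18 → go right. Place as right child of 18.
Insert 50: 50 > 18 → go right; 50 < 63 → go left. Place as left child of 63.
Insert 59: 59 > 18 → go right; 59 < 63 → go left; 59 > 50 → go right. Place as right child of 50.
Insert 56: 56 > 18 → go right; 56 < 63 → go left; 56 > 50 → go right; 56 < 59 → go left. Place as left child of 59.
Insert 19: 19 > 18 → go right; 19 < 63 → go left; 19 < 50 → go left. Place as left child of 50.
Insert 36: 36 > 18 → go right; 36 < 63 → go left; 36 < 50 → go left; 36 > 19 → go right. Place as right child of 19.
Insert 51: 51 > 18 → go right; 51 < 63 → go left; 51 > 50 → go right; 51 < 59 → go left; 51 < 56 → go left. Place as left child of 56.
Insert 37: 37 > 18 → go right; 37 < 63 → go left; 37 < 50 → go left; 37 > 19 → go right; 37 > 36 → go right. Place as right child of 36.
Insert 14: 14 < 18 → go left. Place as left child of 18.
Insert 39: 39 > 18 → go right; 39 < 63 → go left; 39 < 50 → go left; 39 > 19 → go right; 39 > 36 → go right; 39 > 37 → go right. Place as right child of 37.
Insert 60: 60 > 18 → go right; 60 < 63 → go left; 60 > 50 → go right; 60 > 59 → go right. Place as right child of 59.
Insert 46: 46 > 18 → go right; 46 < 63 → go left; 46 < 50 → go left; 46 > 19 → go right; 46 > 36 → go right; 46 > 37 → go right; 46 > 39 → go right. Place as right child of 39.
Insert 69: 69 > 18 → go right; 69 > 63 → go right. Place as right child of 63.
Insert 16: 16 < 18 → go left; 16 > 14 → go right. Place as right child of 14.
Insert 55: 55 > 18 → go right; 55 < 63 → go left; 55 > 50 → go right; 55 < 59 → go left; 55 < 56 → go left; 55 > 51 → go right. Place as right child of 51.

18 14 63 16 50 69 19 59 36 56 60 37 51 39 55 46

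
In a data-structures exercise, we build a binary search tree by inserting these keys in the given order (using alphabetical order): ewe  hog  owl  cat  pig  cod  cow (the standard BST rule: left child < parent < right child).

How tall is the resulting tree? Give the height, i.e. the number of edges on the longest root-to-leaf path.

3

ewe: root
hog: right child of ewe (depth 1)
owl: right child of hog (depth 2)
cat: left child of ewe (depth 1)
pig: right child of owl (depth 3)
cod: right child of cat (depth 2)
cow: right child of cod (depth 3)

The deepest node is pig at depth 3.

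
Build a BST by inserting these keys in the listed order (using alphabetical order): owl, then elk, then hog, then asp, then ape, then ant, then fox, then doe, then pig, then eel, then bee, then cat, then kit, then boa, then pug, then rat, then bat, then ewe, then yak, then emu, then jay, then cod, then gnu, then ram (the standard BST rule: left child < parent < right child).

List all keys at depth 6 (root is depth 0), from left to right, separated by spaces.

Resulting structure (node: left, right):
  owl: L=elk, R=pig
  elk: L=asp, R=hog
  hog: L=fox, R=kit
  asp: L=ape, R=doe
  ape: L=ant, R=–
  ant: L=–, R=–
  fox: L=ewe, R=gnu
  doe: L=bee, R=eel
  pig: L=–, R=pug
  eel: L=–, R=–
  bee: L=bat, R=cat
  cat: L=boa, R=cod
  kit: L=jay, R=–
  boa: L=–, R=–
  pug: L=–, R=rat
  rat: L=ram, R=yak
  bat: L=–, R=–
  ewe: L=emu, R=–
  yak: L=–, R=–
  emu: L=–, R=–
  jay: L=–, R=–
  cod: L=–, R=–
  gnu: L=–, R=–
  ram: L=–, R=–

boa cod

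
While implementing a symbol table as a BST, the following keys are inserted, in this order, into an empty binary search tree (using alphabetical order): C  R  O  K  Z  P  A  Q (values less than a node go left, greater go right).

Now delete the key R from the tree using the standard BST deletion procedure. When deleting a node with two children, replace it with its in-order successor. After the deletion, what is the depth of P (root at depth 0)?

C: root
R: right child of C (depth 1)
O: left child of R (depth 2)
K: left child of O (depth 3)
Z: right child of R (depth 2)
P: right child of O (depth 3)
A: left child of C (depth 1)
Q: right child of P (depth 4)

Delete R (two children — replace with in-order successor).
After deletion, path to P: C → Z → O → P.

3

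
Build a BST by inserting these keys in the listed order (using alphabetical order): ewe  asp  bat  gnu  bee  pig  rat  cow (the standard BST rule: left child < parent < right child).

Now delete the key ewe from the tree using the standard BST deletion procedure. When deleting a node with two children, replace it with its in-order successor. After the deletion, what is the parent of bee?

bat

Insert ewe: tree is empty, so ewe becomes the root.
Insert asp: asp < ewe → go left. Place as left child of ewe.
Insert bat: bat < ewe → go left; bat > asp → go right. Place as right child of asp.
Insert gnu: gnu > ewe → go right. Place as right child of ewe.
Insert bee: bee < ewe → go left; bee > asp → go right; bee > bat → go right. Place as right child of bat.
Insert pig: pig > ewe → go right; pig > gnu → go right. Place as right child of gnu.
Insert rat: rat > ewe → go right; rat > gnu → go right; rat > pig → go right. Place as right child of pig.
Insert cow: cow < ewe → go left; cow > asp → go right; cow > bat → go right; cow > bee → go right. Place as right child of bee.

Delete ewe (two children — replace with in-order successor).
After deletion, bee's parent is bat.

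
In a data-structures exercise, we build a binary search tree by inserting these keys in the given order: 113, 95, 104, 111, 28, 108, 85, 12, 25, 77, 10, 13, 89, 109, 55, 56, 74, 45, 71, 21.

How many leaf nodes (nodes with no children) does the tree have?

Insert 113: tree is empty, so 113 becomes the root.
Insert 95: 95 < 113 → go left. Place as left child of 113.
Insert 104: 104 < 113 → go left; 104 > 95 → go right. Place as right child of 95.
Insert 111: 111 < 113 → go left; 111 > 95 → go right; 111 > 104 → go right. Place as right child of 104.
Insert 28: 28 < 113 → go left; 28 < 95 → go left. Place as left child of 95.
Insert 108: 108 < 113 → go left; 108 > 95 → go right; 108 > 104 → go right; 108 < 111 → go left. Place as left child of 111.
Insert 85: 85 < 113 → go left; 85 < 95 → go left; 85 > 28 → go right. Place as right child of 28.
Insert 12: 12 < 113 → go left; 12 < 95 → go left; 12 < 28 → go left. Place as left child of 28.
Insert 25: 25 < 113 → go left; 25 < 95 → go left; 25 < 28 → go left; 25 > 12 → go right. Place as right child of 12.
Insert 77: 77 < 113 → go left; 77 < 95 → go left; 77 > 28 → go right; 77 < 85 → go left. Place as left child of 85.
Insert 10: 10 < 113 → go left; 10 < 95 → go left; 10 < 28 → go left; 10 < 12 → go left. Place as left child of 12.
Insert 13: 13 < 113 → go left; 13 < 95 → go left; 13 < 28 → go left; 13 > 12 → go right; 13 < 25 → go left. Place as left child of 25.
Insert 89: 89 < 113 → go left; 89 < 95 → go left; 89 > 28 → go right; 89 > 85 → go right. Place as right child of 85.
Insert 109: 109 < 113 → go left; 109 > 95 → go right; 109 > 104 → go right; 109 < 111 → go left; 109 > 108 → go right. Place as right child of 108.
Insert 55: 55 < 113 → go left; 55 < 95 → go left; 55 > 28 → go right; 55 < 85 → go left; 55 < 77 → go left. Place as left child of 77.
Insert 56: 56 < 113 → go left; 56 < 95 → go left; 56 > 28 → go right; 56 < 85 → go left; 56 < 77 → go left; 56 > 55 → go right. Place as right child of 55.
Insert 74: 74 < 113 → go left; 74 < 95 → go left; 74 > 28 → go right; 74 < 85 → go left; 74 < 77 → go left; 74 > 55 → go right; 74 > 56 → go right. Place as right child of 56.
Insert 45: 45 < 113 → go left; 45 < 95 → go left; 45 > 28 → go right; 45 < 85 → go left; 45 < 77 → go left; 45 < 55 → go left. Place as left child of 55.
Insert 71: 71 < 113 → go left; 71 < 95 → go left; 71 > 28 → go right; 71 < 85 → go left; 71 < 77 → go left; 71 > 55 → go right; 71 > 56 → go right; 71 < 74 → go left. Place as left child of 74.
Insert 21: 21 < 113 → go left; 21 < 95 → go left; 21 < 28 → go left; 21 > 12 → go right; 21 < 25 → go left; 21 > 13 → go right. Place as right child of 13.

Leaves: 10, 21, 45, 71, 89, 109 — 6 in total.

6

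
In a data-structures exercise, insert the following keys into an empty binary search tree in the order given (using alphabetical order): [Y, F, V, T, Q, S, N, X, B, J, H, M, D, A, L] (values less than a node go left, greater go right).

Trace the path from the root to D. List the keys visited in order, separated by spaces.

Resulting structure (node: left, right):
  Y: L=F, R=–
  F: L=B, R=V
  V: L=T, R=X
  T: L=Q, R=–
  Q: L=N, R=S
  S: L=–, R=–
  N: L=J, R=–
  X: L=–, R=–
  B: L=A, R=D
  J: L=H, R=M
  H: L=–, R=–
  M: L=L, R=–
  D: L=–, R=–
  A: L=–, R=–
  L: L=–, R=–

Y F B D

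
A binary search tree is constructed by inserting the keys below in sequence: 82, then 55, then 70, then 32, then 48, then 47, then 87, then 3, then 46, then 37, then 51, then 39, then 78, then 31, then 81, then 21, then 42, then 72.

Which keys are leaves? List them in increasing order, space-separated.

21 42 51 72 81 87

Insert 82: tree is empty, so 82 becomes the root.
Insert 55: 55 < 82 → go left. Place as left child of 82.
Insert 70: 70 < 82 → go left; 70 > 55 → go right. Place as right child of 55.
Insert 32: 32 < 82 → go left; 32 < 55 → go left. Place as left child of 55.
Insert 48: 48 < 82 → go left; 48 < 55 → go left; 48 > 32 → go right. Place as right child of 32.
Insert 47: 47 < 82 → go left; 47 < 55 → go left; 47 > 32 → go right; 47 < 48 → go left. Place as left child of 48.
Insert 87: 87 > 82 → go right. Place as right child of 82.
Insert 3: 3 < 82 → go left; 3 < 55 → go left; 3 < 32 → go left. Place as left child of 32.
Insert 46: 46 < 82 → go left; 46 < 55 → go left; 46 > 32 → go right; 46 < 48 → go left; 46 < 47 → go left. Place as left child of 47.
Insert 37: 37 < 82 → go left; 37 < 55 → go left; 37 > 32 → go right; 37 < 48 → go left; 37 < 47 → go left; 37 < 46 → go left. Place as left child of 46.
Insert 51: 51 < 82 → go left; 51 < 55 → go left; 51 > 32 → go right; 51 > 48 → go right. Place as right child of 48.
Insert 39: 39 < 82 → go left; 39 < 55 → go left; 39 > 32 → go right; 39 < 48 → go left; 39 < 47 → go left; 39 < 46 → go left; 39 > 37 → go right. Place as right child of 37.
Insert 78: 78 < 82 → go left; 78 > 55 → go right; 78 > 70 → go right. Place as right child of 70.
Insert 31: 31 < 82 → go left; 31 < 55 → go left; 31 < 32 → go left; 31 > 3 → go right. Place as right child of 3.
Insert 81: 81 < 82 → go left; 81 > 55 → go right; 81 > 70 → go right; 81 > 78 → go right. Place as right child of 78.
Insert 21: 21 < 82 → go left; 21 < 55 → go left; 21 < 32 → go left; 21 > 3 → go right; 21 < 31 → go left. Place as left child of 31.
Insert 42: 42 < 82 → go left; 42 < 55 → go left; 42 > 32 → go right; 42 < 48 → go left; 42 < 47 → go left; 42 < 46 → go left; 42 > 37 → go right; 42 > 39 → go right. Place as right child of 39.
Insert 72: 72 < 82 → go left; 72 > 55 → go right; 72 > 70 → go right; 72 < 78 → go left. Place as left child of 78.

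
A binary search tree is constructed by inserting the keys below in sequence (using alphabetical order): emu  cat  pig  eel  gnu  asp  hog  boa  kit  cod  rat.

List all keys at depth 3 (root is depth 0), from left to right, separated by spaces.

boa cod hog

Resulting structure (node: left, right):
  emu: L=cat, R=pig
  cat: L=asp, R=eel
  pig: L=gnu, R=rat
  eel: L=cod, R=–
  gnu: L=–, R=hog
  asp: L=–, R=boa
  hog: L=–, R=kit
  boa: L=–, R=–
  kit: L=–, R=–
  cod: L=–, R=–
  rat: L=–, R=–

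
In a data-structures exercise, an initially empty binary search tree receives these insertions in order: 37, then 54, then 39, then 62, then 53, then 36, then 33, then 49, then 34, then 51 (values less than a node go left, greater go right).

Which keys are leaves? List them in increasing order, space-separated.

34 51 62

37: root
54: right child of 37 (depth 1)
39: left child of 54 (depth 2)
62: right child of 54 (depth 2)
53: right child of 39 (depth 3)
36: left child of 37 (depth 1)
33: left child of 36 (depth 2)
49: left child of 53 (depth 4)
34: right child of 33 (depth 3)
51: right child of 49 (depth 5)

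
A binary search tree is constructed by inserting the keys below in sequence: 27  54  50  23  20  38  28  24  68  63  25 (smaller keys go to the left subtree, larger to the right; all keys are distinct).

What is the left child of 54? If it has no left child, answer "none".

Insert 27: tree is empty, so 27 becomes the root.
Insert 54: 54 > 27 → go right. Place as right child of 27.
Insert 50: 50 > 27 → go right; 50 < 54 → go left. Place as left child of 54.
Insert 23: 23 < 27 → go left. Place as left child of 27.
Insert 20: 20 < 27 → go left; 20 < 23 → go left. Place as left child of 23.
Insert 38: 38 > 27 → go right; 38 < 54 → go left; 38 < 50 → go left. Place as left child of 50.
Insert 28: 28 > 27 → go right; 28 < 54 → go left; 28 < 50 → go left; 28 < 38 → go left. Place as left child of 38.
Insert 24: 24 < 27 → go left; 24 > 23 → go right. Place as right child of 23.
Insert 68: 68 > 27 → go right; 68 > 54 → go right. Place as right child of 54.
Insert 63: 63 > 27 → go right; 63 > 54 → go right; 63 < 68 → go left. Place as left child of 68.
Insert 25: 25 < 27 → go left; 25 > 23 → go right; 25 > 24 → go right. Place as right child of 24.

50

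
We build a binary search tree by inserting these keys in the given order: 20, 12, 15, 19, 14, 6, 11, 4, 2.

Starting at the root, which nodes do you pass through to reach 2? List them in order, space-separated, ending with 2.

Insert 20: tree is empty, so 20 becomes the root.
Insert 12: 12 < 20 → go left. Place as left child of 20.
Insert 15: 15 < 20 → go left; 15 > 12 → go right. Place as right child of 12.
Insert 19: 19 < 20 → go left; 19 > 12 → go right; 19 > 15 → go right. Place as right child of 15.
Insert 14: 14 < 20 → go left; 14 > 12 → go right; 14 < 15 → go left. Place as left child of 15.
Insert 6: 6 < 20 → go left; 6 < 12 → go left. Place as left child of 12.
Insert 11: 11 < 20 → go left; 11 < 12 → go left; 11 > 6 → go right. Place as right child of 6.
Insert 4: 4 < 20 → go left; 4 < 12 → go left; 4 < 6 → go left. Place as left child of 6.
Insert 2: 2 < 20 → go left; 2 < 12 → go left; 2 < 6 → go left; 2 < 4 → go left. Place as left child of 4.

20 12 6 4 2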